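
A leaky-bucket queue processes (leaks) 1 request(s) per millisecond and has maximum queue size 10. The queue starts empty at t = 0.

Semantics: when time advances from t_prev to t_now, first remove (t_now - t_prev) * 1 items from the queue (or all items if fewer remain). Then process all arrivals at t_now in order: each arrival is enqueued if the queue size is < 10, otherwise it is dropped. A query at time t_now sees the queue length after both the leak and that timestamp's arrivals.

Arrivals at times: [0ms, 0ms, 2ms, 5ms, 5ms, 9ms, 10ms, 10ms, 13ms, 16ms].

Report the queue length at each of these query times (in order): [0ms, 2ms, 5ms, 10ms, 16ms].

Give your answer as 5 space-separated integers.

Answer: 2 1 2 2 1

Derivation:
Queue lengths at query times:
  query t=0ms: backlog = 2
  query t=2ms: backlog = 1
  query t=5ms: backlog = 2
  query t=10ms: backlog = 2
  query t=16ms: backlog = 1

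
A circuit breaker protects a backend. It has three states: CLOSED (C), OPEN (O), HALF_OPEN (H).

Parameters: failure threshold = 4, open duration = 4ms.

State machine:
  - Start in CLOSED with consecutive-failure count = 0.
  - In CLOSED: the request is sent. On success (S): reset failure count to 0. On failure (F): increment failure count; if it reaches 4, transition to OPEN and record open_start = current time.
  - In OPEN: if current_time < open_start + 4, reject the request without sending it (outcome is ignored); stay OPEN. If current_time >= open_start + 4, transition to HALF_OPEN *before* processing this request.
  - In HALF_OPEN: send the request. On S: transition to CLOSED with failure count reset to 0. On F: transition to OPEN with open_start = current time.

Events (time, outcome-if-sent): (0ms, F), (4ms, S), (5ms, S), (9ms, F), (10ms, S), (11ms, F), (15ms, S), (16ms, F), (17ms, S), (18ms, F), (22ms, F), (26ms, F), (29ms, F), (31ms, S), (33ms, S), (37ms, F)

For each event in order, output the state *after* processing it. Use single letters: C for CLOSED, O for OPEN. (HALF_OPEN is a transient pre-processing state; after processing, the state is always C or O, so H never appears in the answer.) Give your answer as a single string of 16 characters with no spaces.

State after each event:
  event#1 t=0ms outcome=F: state=CLOSED
  event#2 t=4ms outcome=S: state=CLOSED
  event#3 t=5ms outcome=S: state=CLOSED
  event#4 t=9ms outcome=F: state=CLOSED
  event#5 t=10ms outcome=S: state=CLOSED
  event#6 t=11ms outcome=F: state=CLOSED
  event#7 t=15ms outcome=S: state=CLOSED
  event#8 t=16ms outcome=F: state=CLOSED
  event#9 t=17ms outcome=S: state=CLOSED
  event#10 t=18ms outcome=F: state=CLOSED
  event#11 t=22ms outcome=F: state=CLOSED
  event#12 t=26ms outcome=F: state=CLOSED
  event#13 t=29ms outcome=F: state=OPEN
  event#14 t=31ms outcome=S: state=OPEN
  event#15 t=33ms outcome=S: state=CLOSED
  event#16 t=37ms outcome=F: state=CLOSED

Answer: CCCCCCCCCCCCOOCC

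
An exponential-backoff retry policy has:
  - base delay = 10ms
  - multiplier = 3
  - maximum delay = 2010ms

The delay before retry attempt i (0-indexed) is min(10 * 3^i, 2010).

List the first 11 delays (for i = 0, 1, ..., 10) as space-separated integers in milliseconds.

Answer: 10 30 90 270 810 2010 2010 2010 2010 2010 2010

Derivation:
Computing each delay:
  i=0: min(10*3^0, 2010) = 10
  i=1: min(10*3^1, 2010) = 30
  i=2: min(10*3^2, 2010) = 90
  i=3: min(10*3^3, 2010) = 270
  i=4: min(10*3^4, 2010) = 810
  i=5: min(10*3^5, 2010) = 2010
  i=6: min(10*3^6, 2010) = 2010
  i=7: min(10*3^7, 2010) = 2010
  i=8: min(10*3^8, 2010) = 2010
  i=9: min(10*3^9, 2010) = 2010
  i=10: min(10*3^10, 2010) = 2010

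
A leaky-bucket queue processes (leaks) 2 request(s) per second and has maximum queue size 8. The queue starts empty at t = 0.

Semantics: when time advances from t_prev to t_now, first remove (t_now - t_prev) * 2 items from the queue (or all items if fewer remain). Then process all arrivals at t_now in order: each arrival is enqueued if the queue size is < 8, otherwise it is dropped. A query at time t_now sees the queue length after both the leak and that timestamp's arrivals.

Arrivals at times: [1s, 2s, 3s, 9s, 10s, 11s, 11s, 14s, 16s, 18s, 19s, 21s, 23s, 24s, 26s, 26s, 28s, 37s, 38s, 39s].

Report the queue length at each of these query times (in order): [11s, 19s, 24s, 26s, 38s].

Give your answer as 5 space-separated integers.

Queue lengths at query times:
  query t=11s: backlog = 2
  query t=19s: backlog = 1
  query t=24s: backlog = 1
  query t=26s: backlog = 2
  query t=38s: backlog = 1

Answer: 2 1 1 2 1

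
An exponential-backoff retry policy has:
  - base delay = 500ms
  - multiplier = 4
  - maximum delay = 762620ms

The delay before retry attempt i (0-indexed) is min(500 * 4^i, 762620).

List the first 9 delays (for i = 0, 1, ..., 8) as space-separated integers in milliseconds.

Answer: 500 2000 8000 32000 128000 512000 762620 762620 762620

Derivation:
Computing each delay:
  i=0: min(500*4^0, 762620) = 500
  i=1: min(500*4^1, 762620) = 2000
  i=2: min(500*4^2, 762620) = 8000
  i=3: min(500*4^3, 762620) = 32000
  i=4: min(500*4^4, 762620) = 128000
  i=5: min(500*4^5, 762620) = 512000
  i=6: min(500*4^6, 762620) = 762620
  i=7: min(500*4^7, 762620) = 762620
  i=8: min(500*4^8, 762620) = 762620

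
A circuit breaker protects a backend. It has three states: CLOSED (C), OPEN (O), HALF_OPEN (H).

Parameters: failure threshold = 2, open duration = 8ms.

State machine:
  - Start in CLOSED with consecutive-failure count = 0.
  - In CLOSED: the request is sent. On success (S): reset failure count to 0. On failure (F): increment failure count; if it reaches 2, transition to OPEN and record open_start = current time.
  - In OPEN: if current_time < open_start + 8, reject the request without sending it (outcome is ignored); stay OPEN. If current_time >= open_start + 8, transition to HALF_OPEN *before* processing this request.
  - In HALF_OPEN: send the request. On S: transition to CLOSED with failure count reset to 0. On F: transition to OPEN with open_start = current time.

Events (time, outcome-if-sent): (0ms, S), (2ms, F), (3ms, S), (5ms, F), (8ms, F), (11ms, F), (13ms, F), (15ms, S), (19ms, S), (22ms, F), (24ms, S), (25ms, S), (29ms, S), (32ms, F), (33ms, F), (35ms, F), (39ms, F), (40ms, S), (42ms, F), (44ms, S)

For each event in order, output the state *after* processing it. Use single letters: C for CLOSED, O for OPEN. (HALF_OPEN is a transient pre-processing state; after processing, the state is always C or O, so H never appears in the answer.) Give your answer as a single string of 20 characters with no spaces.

Answer: CCCCOOOOCCCCCCOOOOOO

Derivation:
State after each event:
  event#1 t=0ms outcome=S: state=CLOSED
  event#2 t=2ms outcome=F: state=CLOSED
  event#3 t=3ms outcome=S: state=CLOSED
  event#4 t=5ms outcome=F: state=CLOSED
  event#5 t=8ms outcome=F: state=OPEN
  event#6 t=11ms outcome=F: state=OPEN
  event#7 t=13ms outcome=F: state=OPEN
  event#8 t=15ms outcome=S: state=OPEN
  event#9 t=19ms outcome=S: state=CLOSED
  event#10 t=22ms outcome=F: state=CLOSED
  event#11 t=24ms outcome=S: state=CLOSED
  event#12 t=25ms outcome=S: state=CLOSED
  event#13 t=29ms outcome=S: state=CLOSED
  event#14 t=32ms outcome=F: state=CLOSED
  event#15 t=33ms outcome=F: state=OPEN
  event#16 t=35ms outcome=F: state=OPEN
  event#17 t=39ms outcome=F: state=OPEN
  event#18 t=40ms outcome=S: state=OPEN
  event#19 t=42ms outcome=F: state=OPEN
  event#20 t=44ms outcome=S: state=OPEN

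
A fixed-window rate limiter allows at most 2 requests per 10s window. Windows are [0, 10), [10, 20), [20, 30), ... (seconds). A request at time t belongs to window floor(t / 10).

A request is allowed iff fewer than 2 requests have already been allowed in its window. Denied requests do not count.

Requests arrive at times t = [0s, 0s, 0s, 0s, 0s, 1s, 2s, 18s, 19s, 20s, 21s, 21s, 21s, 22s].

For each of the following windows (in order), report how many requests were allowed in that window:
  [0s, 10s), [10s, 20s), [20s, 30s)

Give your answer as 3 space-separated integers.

Processing requests:
  req#1 t=0s (window 0): ALLOW
  req#2 t=0s (window 0): ALLOW
  req#3 t=0s (window 0): DENY
  req#4 t=0s (window 0): DENY
  req#5 t=0s (window 0): DENY
  req#6 t=1s (window 0): DENY
  req#7 t=2s (window 0): DENY
  req#8 t=18s (window 1): ALLOW
  req#9 t=19s (window 1): ALLOW
  req#10 t=20s (window 2): ALLOW
  req#11 t=21s (window 2): ALLOW
  req#12 t=21s (window 2): DENY
  req#13 t=21s (window 2): DENY
  req#14 t=22s (window 2): DENY

Allowed counts by window: 2 2 2

Answer: 2 2 2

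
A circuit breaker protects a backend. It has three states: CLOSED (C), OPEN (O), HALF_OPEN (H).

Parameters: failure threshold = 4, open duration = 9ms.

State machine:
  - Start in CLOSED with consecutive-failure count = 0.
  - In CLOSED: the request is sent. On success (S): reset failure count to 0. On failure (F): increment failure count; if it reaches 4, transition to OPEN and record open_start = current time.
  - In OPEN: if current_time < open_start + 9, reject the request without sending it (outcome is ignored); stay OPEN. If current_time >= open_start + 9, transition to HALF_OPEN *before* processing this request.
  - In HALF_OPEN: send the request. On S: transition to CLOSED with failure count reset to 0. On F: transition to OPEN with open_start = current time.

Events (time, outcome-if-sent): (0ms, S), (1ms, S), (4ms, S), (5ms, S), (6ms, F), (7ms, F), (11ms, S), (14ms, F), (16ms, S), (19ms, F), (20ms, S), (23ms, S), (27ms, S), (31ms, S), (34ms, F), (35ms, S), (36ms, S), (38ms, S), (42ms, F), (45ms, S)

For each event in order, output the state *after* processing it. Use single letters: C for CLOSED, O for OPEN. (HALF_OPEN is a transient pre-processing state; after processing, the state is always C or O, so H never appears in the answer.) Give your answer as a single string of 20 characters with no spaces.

State after each event:
  event#1 t=0ms outcome=S: state=CLOSED
  event#2 t=1ms outcome=S: state=CLOSED
  event#3 t=4ms outcome=S: state=CLOSED
  event#4 t=5ms outcome=S: state=CLOSED
  event#5 t=6ms outcome=F: state=CLOSED
  event#6 t=7ms outcome=F: state=CLOSED
  event#7 t=11ms outcome=S: state=CLOSED
  event#8 t=14ms outcome=F: state=CLOSED
  event#9 t=16ms outcome=S: state=CLOSED
  event#10 t=19ms outcome=F: state=CLOSED
  event#11 t=20ms outcome=S: state=CLOSED
  event#12 t=23ms outcome=S: state=CLOSED
  event#13 t=27ms outcome=S: state=CLOSED
  event#14 t=31ms outcome=S: state=CLOSED
  event#15 t=34ms outcome=F: state=CLOSED
  event#16 t=35ms outcome=S: state=CLOSED
  event#17 t=36ms outcome=S: state=CLOSED
  event#18 t=38ms outcome=S: state=CLOSED
  event#19 t=42ms outcome=F: state=CLOSED
  event#20 t=45ms outcome=S: state=CLOSED

Answer: CCCCCCCCCCCCCCCCCCCC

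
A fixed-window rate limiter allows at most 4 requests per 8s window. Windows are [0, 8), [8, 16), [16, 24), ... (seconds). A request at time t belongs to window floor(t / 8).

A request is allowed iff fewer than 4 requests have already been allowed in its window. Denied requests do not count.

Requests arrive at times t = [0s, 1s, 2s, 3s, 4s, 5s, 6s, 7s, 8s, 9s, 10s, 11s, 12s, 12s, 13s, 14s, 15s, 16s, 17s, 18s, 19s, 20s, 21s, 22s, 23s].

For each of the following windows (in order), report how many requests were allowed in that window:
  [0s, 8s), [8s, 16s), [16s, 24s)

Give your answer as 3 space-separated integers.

Processing requests:
  req#1 t=0s (window 0): ALLOW
  req#2 t=1s (window 0): ALLOW
  req#3 t=2s (window 0): ALLOW
  req#4 t=3s (window 0): ALLOW
  req#5 t=4s (window 0): DENY
  req#6 t=5s (window 0): DENY
  req#7 t=6s (window 0): DENY
  req#8 t=7s (window 0): DENY
  req#9 t=8s (window 1): ALLOW
  req#10 t=9s (window 1): ALLOW
  req#11 t=10s (window 1): ALLOW
  req#12 t=11s (window 1): ALLOW
  req#13 t=12s (window 1): DENY
  req#14 t=12s (window 1): DENY
  req#15 t=13s (window 1): DENY
  req#16 t=14s (window 1): DENY
  req#17 t=15s (window 1): DENY
  req#18 t=16s (window 2): ALLOW
  req#19 t=17s (window 2): ALLOW
  req#20 t=18s (window 2): ALLOW
  req#21 t=19s (window 2): ALLOW
  req#22 t=20s (window 2): DENY
  req#23 t=21s (window 2): DENY
  req#24 t=22s (window 2): DENY
  req#25 t=23s (window 2): DENY

Allowed counts by window: 4 4 4

Answer: 4 4 4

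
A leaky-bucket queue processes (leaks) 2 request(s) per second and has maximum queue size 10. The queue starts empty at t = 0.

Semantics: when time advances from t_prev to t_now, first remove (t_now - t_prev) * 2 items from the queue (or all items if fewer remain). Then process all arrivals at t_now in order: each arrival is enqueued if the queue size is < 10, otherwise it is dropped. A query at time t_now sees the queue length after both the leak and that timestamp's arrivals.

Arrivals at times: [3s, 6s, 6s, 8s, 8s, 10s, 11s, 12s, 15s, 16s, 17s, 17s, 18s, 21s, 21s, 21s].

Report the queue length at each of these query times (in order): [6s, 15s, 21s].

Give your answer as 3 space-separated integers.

Answer: 2 1 3

Derivation:
Queue lengths at query times:
  query t=6s: backlog = 2
  query t=15s: backlog = 1
  query t=21s: backlog = 3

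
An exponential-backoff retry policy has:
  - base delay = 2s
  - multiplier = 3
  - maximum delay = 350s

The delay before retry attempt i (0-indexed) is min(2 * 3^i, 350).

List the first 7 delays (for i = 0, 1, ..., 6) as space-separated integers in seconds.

Answer: 2 6 18 54 162 350 350

Derivation:
Computing each delay:
  i=0: min(2*3^0, 350) = 2
  i=1: min(2*3^1, 350) = 6
  i=2: min(2*3^2, 350) = 18
  i=3: min(2*3^3, 350) = 54
  i=4: min(2*3^4, 350) = 162
  i=5: min(2*3^5, 350) = 350
  i=6: min(2*3^6, 350) = 350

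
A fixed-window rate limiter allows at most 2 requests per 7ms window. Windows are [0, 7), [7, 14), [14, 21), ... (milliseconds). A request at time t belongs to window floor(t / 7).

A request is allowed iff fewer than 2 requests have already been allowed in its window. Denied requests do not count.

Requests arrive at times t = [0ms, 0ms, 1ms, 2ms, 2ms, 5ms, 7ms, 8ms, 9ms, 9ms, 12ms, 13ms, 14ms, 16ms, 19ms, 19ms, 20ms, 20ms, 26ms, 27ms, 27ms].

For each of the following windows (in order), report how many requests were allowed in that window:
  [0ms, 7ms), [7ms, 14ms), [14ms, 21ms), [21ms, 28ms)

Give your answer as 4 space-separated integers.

Answer: 2 2 2 2

Derivation:
Processing requests:
  req#1 t=0ms (window 0): ALLOW
  req#2 t=0ms (window 0): ALLOW
  req#3 t=1ms (window 0): DENY
  req#4 t=2ms (window 0): DENY
  req#5 t=2ms (window 0): DENY
  req#6 t=5ms (window 0): DENY
  req#7 t=7ms (window 1): ALLOW
  req#8 t=8ms (window 1): ALLOW
  req#9 t=9ms (window 1): DENY
  req#10 t=9ms (window 1): DENY
  req#11 t=12ms (window 1): DENY
  req#12 t=13ms (window 1): DENY
  req#13 t=14ms (window 2): ALLOW
  req#14 t=16ms (window 2): ALLOW
  req#15 t=19ms (window 2): DENY
  req#16 t=19ms (window 2): DENY
  req#17 t=20ms (window 2): DENY
  req#18 t=20ms (window 2): DENY
  req#19 t=26ms (window 3): ALLOW
  req#20 t=27ms (window 3): ALLOW
  req#21 t=27ms (window 3): DENY

Allowed counts by window: 2 2 2 2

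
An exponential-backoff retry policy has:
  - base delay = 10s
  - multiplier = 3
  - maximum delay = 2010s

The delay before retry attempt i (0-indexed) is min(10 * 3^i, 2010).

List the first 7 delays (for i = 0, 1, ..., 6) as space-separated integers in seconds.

Answer: 10 30 90 270 810 2010 2010

Derivation:
Computing each delay:
  i=0: min(10*3^0, 2010) = 10
  i=1: min(10*3^1, 2010) = 30
  i=2: min(10*3^2, 2010) = 90
  i=3: min(10*3^3, 2010) = 270
  i=4: min(10*3^4, 2010) = 810
  i=5: min(10*3^5, 2010) = 2010
  i=6: min(10*3^6, 2010) = 2010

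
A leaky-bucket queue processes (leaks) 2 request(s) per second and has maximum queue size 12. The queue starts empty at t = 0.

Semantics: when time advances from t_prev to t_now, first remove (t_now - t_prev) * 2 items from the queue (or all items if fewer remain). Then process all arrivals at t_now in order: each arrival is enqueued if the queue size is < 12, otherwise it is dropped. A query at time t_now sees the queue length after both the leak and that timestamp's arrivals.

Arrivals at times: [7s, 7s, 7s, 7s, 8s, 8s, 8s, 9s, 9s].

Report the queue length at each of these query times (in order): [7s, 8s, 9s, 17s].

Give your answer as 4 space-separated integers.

Queue lengths at query times:
  query t=7s: backlog = 4
  query t=8s: backlog = 5
  query t=9s: backlog = 5
  query t=17s: backlog = 0

Answer: 4 5 5 0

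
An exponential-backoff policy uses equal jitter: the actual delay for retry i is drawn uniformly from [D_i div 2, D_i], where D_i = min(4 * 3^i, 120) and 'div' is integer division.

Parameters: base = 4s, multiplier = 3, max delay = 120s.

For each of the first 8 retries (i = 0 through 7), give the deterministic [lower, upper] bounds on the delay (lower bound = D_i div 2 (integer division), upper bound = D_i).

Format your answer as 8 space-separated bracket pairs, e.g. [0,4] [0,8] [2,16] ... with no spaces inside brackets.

Answer: [2,4] [6,12] [18,36] [54,108] [60,120] [60,120] [60,120] [60,120]

Derivation:
Computing bounds per retry:
  i=0: D_i=min(4*3^0,120)=4, bounds=[2,4]
  i=1: D_i=min(4*3^1,120)=12, bounds=[6,12]
  i=2: D_i=min(4*3^2,120)=36, bounds=[18,36]
  i=3: D_i=min(4*3^3,120)=108, bounds=[54,108]
  i=4: D_i=min(4*3^4,120)=120, bounds=[60,120]
  i=5: D_i=min(4*3^5,120)=120, bounds=[60,120]
  i=6: D_i=min(4*3^6,120)=120, bounds=[60,120]
  i=7: D_i=min(4*3^7,120)=120, bounds=[60,120]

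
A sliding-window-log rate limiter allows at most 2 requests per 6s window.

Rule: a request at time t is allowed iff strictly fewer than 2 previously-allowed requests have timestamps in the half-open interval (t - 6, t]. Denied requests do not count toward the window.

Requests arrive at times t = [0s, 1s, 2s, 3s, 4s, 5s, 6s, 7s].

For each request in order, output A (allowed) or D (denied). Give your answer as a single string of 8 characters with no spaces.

Answer: AADDDDAA

Derivation:
Tracking allowed requests in the window:
  req#1 t=0s: ALLOW
  req#2 t=1s: ALLOW
  req#3 t=2s: DENY
  req#4 t=3s: DENY
  req#5 t=4s: DENY
  req#6 t=5s: DENY
  req#7 t=6s: ALLOW
  req#8 t=7s: ALLOW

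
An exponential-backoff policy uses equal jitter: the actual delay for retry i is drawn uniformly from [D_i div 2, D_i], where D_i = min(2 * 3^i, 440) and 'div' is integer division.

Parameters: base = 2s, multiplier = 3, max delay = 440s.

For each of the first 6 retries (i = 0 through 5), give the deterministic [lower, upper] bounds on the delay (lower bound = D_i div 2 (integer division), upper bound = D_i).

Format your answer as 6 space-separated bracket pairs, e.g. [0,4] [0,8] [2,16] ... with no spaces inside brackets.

Answer: [1,2] [3,6] [9,18] [27,54] [81,162] [220,440]

Derivation:
Computing bounds per retry:
  i=0: D_i=min(2*3^0,440)=2, bounds=[1,2]
  i=1: D_i=min(2*3^1,440)=6, bounds=[3,6]
  i=2: D_i=min(2*3^2,440)=18, bounds=[9,18]
  i=3: D_i=min(2*3^3,440)=54, bounds=[27,54]
  i=4: D_i=min(2*3^4,440)=162, bounds=[81,162]
  i=5: D_i=min(2*3^5,440)=440, bounds=[220,440]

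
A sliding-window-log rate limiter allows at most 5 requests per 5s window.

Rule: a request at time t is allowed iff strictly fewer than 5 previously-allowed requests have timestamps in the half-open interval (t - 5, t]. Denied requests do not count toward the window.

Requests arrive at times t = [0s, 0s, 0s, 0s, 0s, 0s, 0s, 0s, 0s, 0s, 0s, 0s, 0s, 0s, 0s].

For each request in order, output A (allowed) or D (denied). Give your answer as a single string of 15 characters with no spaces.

Answer: AAAAADDDDDDDDDD

Derivation:
Tracking allowed requests in the window:
  req#1 t=0s: ALLOW
  req#2 t=0s: ALLOW
  req#3 t=0s: ALLOW
  req#4 t=0s: ALLOW
  req#5 t=0s: ALLOW
  req#6 t=0s: DENY
  req#7 t=0s: DENY
  req#8 t=0s: DENY
  req#9 t=0s: DENY
  req#10 t=0s: DENY
  req#11 t=0s: DENY
  req#12 t=0s: DENY
  req#13 t=0s: DENY
  req#14 t=0s: DENY
  req#15 t=0s: DENY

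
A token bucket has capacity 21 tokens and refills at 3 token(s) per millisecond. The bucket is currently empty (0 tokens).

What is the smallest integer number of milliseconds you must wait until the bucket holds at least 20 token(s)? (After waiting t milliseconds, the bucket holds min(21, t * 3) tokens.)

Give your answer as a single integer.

Need t * 3 >= 20, so t >= 20/3.
Smallest integer t = ceil(20/3) = 7.

Answer: 7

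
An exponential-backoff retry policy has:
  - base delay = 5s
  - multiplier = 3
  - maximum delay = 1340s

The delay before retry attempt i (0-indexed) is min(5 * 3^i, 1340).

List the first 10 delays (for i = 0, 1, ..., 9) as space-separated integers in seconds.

Computing each delay:
  i=0: min(5*3^0, 1340) = 5
  i=1: min(5*3^1, 1340) = 15
  i=2: min(5*3^2, 1340) = 45
  i=3: min(5*3^3, 1340) = 135
  i=4: min(5*3^4, 1340) = 405
  i=5: min(5*3^5, 1340) = 1215
  i=6: min(5*3^6, 1340) = 1340
  i=7: min(5*3^7, 1340) = 1340
  i=8: min(5*3^8, 1340) = 1340
  i=9: min(5*3^9, 1340) = 1340

Answer: 5 15 45 135 405 1215 1340 1340 1340 1340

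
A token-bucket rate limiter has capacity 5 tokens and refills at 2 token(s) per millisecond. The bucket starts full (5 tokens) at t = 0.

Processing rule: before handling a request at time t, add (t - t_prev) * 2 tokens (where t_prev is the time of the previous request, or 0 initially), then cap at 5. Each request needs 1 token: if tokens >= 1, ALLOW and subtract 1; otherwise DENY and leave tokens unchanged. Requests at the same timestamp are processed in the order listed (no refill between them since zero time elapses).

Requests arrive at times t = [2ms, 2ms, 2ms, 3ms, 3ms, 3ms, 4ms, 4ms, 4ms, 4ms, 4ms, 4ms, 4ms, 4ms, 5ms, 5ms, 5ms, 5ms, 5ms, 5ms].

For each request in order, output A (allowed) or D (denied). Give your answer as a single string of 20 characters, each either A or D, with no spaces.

Answer: AAAAAAAAADDDDDAADDDD

Derivation:
Simulating step by step:
  req#1 t=2ms: ALLOW
  req#2 t=2ms: ALLOW
  req#3 t=2ms: ALLOW
  req#4 t=3ms: ALLOW
  req#5 t=3ms: ALLOW
  req#6 t=3ms: ALLOW
  req#7 t=4ms: ALLOW
  req#8 t=4ms: ALLOW
  req#9 t=4ms: ALLOW
  req#10 t=4ms: DENY
  req#11 t=4ms: DENY
  req#12 t=4ms: DENY
  req#13 t=4ms: DENY
  req#14 t=4ms: DENY
  req#15 t=5ms: ALLOW
  req#16 t=5ms: ALLOW
  req#17 t=5ms: DENY
  req#18 t=5ms: DENY
  req#19 t=5ms: DENY
  req#20 t=5ms: DENY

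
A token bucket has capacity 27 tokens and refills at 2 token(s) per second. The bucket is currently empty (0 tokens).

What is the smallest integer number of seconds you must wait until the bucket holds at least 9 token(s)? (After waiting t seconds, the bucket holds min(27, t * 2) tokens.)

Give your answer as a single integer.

Need t * 2 >= 9, so t >= 9/2.
Smallest integer t = ceil(9/2) = 5.

Answer: 5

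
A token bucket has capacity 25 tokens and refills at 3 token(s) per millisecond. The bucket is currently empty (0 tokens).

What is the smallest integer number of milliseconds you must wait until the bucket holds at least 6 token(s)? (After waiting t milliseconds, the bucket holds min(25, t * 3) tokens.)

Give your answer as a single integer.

Answer: 2

Derivation:
Need t * 3 >= 6, so t >= 6/3.
Smallest integer t = ceil(6/3) = 2.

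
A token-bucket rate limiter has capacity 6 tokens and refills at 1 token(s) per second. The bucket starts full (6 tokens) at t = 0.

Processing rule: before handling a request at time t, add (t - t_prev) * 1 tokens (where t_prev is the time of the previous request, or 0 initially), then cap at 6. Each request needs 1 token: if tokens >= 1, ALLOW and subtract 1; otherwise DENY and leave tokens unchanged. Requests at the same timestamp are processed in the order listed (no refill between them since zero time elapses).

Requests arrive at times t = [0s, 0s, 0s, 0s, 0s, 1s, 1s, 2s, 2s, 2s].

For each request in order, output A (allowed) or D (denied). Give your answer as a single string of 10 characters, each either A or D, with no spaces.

Simulating step by step:
  req#1 t=0s: ALLOW
  req#2 t=0s: ALLOW
  req#3 t=0s: ALLOW
  req#4 t=0s: ALLOW
  req#5 t=0s: ALLOW
  req#6 t=1s: ALLOW
  req#7 t=1s: ALLOW
  req#8 t=2s: ALLOW
  req#9 t=2s: DENY
  req#10 t=2s: DENY

Answer: AAAAAAAADD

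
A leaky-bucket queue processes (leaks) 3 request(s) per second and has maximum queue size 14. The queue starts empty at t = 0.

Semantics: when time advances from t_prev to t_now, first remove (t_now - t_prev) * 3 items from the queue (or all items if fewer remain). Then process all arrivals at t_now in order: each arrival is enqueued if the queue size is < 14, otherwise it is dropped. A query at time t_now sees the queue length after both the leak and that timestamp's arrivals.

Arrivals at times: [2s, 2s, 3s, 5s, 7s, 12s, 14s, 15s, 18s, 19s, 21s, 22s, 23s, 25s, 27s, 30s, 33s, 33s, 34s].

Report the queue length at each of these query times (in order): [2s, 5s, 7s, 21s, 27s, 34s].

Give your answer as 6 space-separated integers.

Answer: 2 1 1 1 1 1

Derivation:
Queue lengths at query times:
  query t=2s: backlog = 2
  query t=5s: backlog = 1
  query t=7s: backlog = 1
  query t=21s: backlog = 1
  query t=27s: backlog = 1
  query t=34s: backlog = 1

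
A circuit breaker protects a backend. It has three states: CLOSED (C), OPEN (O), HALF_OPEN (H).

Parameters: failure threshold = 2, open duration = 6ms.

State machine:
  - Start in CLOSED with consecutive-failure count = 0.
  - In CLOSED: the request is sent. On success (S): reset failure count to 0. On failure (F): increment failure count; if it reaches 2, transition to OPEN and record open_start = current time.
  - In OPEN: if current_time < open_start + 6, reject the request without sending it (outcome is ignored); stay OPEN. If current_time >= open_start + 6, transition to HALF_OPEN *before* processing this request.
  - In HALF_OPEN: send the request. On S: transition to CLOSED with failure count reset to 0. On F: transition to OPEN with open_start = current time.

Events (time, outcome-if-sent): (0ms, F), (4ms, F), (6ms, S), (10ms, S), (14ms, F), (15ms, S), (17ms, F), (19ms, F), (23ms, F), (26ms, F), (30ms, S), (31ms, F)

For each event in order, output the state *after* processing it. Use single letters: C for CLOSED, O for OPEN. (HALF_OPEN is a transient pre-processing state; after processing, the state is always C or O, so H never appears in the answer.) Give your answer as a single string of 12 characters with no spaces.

State after each event:
  event#1 t=0ms outcome=F: state=CLOSED
  event#2 t=4ms outcome=F: state=OPEN
  event#3 t=6ms outcome=S: state=OPEN
  event#4 t=10ms outcome=S: state=CLOSED
  event#5 t=14ms outcome=F: state=CLOSED
  event#6 t=15ms outcome=S: state=CLOSED
  event#7 t=17ms outcome=F: state=CLOSED
  event#8 t=19ms outcome=F: state=OPEN
  event#9 t=23ms outcome=F: state=OPEN
  event#10 t=26ms outcome=F: state=OPEN
  event#11 t=30ms outcome=S: state=OPEN
  event#12 t=31ms outcome=F: state=OPEN

Answer: COOCCCCOOOOO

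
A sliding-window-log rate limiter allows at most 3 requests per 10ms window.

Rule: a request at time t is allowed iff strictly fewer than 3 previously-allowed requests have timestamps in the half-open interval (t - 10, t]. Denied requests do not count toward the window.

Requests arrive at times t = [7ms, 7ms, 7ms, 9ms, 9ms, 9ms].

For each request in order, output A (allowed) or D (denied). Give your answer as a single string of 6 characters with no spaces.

Tracking allowed requests in the window:
  req#1 t=7ms: ALLOW
  req#2 t=7ms: ALLOW
  req#3 t=7ms: ALLOW
  req#4 t=9ms: DENY
  req#5 t=9ms: DENY
  req#6 t=9ms: DENY

Answer: AAADDD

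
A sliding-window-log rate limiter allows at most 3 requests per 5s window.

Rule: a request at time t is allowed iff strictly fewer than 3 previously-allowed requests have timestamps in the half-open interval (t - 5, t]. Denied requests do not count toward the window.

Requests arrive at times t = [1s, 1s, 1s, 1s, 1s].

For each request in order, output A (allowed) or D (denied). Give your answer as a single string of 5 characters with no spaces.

Tracking allowed requests in the window:
  req#1 t=1s: ALLOW
  req#2 t=1s: ALLOW
  req#3 t=1s: ALLOW
  req#4 t=1s: DENY
  req#5 t=1s: DENY

Answer: AAADD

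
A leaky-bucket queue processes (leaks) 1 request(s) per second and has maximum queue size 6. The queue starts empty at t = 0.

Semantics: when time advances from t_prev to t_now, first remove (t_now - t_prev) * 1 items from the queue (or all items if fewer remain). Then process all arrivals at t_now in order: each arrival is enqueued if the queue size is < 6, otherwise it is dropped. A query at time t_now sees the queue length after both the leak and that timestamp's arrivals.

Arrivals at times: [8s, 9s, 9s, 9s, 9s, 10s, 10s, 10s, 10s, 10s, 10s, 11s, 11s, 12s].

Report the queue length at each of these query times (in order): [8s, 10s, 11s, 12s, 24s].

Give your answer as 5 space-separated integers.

Queue lengths at query times:
  query t=8s: backlog = 1
  query t=10s: backlog = 6
  query t=11s: backlog = 6
  query t=12s: backlog = 6
  query t=24s: backlog = 0

Answer: 1 6 6 6 0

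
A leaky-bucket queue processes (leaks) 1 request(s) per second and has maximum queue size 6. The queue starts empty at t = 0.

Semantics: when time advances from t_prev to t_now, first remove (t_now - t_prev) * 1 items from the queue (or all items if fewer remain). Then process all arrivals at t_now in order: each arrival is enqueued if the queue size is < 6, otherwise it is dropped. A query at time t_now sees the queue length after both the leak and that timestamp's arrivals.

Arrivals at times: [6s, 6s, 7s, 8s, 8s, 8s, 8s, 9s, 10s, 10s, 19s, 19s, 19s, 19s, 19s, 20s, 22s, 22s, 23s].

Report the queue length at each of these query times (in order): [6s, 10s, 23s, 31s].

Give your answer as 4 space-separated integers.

Answer: 2 6 5 0

Derivation:
Queue lengths at query times:
  query t=6s: backlog = 2
  query t=10s: backlog = 6
  query t=23s: backlog = 5
  query t=31s: backlog = 0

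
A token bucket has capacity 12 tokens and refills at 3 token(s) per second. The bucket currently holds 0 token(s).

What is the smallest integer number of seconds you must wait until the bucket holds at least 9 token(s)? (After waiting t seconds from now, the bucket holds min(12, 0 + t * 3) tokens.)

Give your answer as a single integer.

Need 0 + t * 3 >= 9, so t >= 9/3.
Smallest integer t = ceil(9/3) = 3.

Answer: 3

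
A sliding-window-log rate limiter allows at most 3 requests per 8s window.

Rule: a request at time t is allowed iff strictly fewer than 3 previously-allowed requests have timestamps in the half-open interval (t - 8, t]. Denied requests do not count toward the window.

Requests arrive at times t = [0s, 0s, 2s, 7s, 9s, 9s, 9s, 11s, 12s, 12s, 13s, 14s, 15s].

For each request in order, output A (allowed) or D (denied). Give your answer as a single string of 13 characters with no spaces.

Answer: AAADAADADDDDD

Derivation:
Tracking allowed requests in the window:
  req#1 t=0s: ALLOW
  req#2 t=0s: ALLOW
  req#3 t=2s: ALLOW
  req#4 t=7s: DENY
  req#5 t=9s: ALLOW
  req#6 t=9s: ALLOW
  req#7 t=9s: DENY
  req#8 t=11s: ALLOW
  req#9 t=12s: DENY
  req#10 t=12s: DENY
  req#11 t=13s: DENY
  req#12 t=14s: DENY
  req#13 t=15s: DENY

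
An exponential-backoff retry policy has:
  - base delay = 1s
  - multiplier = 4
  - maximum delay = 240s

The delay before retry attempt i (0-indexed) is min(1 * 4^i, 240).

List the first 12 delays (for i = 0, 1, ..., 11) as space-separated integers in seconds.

Computing each delay:
  i=0: min(1*4^0, 240) = 1
  i=1: min(1*4^1, 240) = 4
  i=2: min(1*4^2, 240) = 16
  i=3: min(1*4^3, 240) = 64
  i=4: min(1*4^4, 240) = 240
  i=5: min(1*4^5, 240) = 240
  i=6: min(1*4^6, 240) = 240
  i=7: min(1*4^7, 240) = 240
  i=8: min(1*4^8, 240) = 240
  i=9: min(1*4^9, 240) = 240
  i=10: min(1*4^10, 240) = 240
  i=11: min(1*4^11, 240) = 240

Answer: 1 4 16 64 240 240 240 240 240 240 240 240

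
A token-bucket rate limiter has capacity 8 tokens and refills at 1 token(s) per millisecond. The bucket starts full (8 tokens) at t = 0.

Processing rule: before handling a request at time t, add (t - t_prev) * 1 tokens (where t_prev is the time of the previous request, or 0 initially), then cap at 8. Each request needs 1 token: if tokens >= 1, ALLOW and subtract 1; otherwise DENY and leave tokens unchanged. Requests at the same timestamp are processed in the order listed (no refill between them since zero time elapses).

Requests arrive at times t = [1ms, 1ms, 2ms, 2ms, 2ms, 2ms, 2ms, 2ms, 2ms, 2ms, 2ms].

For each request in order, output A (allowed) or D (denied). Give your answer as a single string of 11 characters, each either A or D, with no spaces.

Answer: AAAAAAAAADD

Derivation:
Simulating step by step:
  req#1 t=1ms: ALLOW
  req#2 t=1ms: ALLOW
  req#3 t=2ms: ALLOW
  req#4 t=2ms: ALLOW
  req#5 t=2ms: ALLOW
  req#6 t=2ms: ALLOW
  req#7 t=2ms: ALLOW
  req#8 t=2ms: ALLOW
  req#9 t=2ms: ALLOW
  req#10 t=2ms: DENY
  req#11 t=2ms: DENY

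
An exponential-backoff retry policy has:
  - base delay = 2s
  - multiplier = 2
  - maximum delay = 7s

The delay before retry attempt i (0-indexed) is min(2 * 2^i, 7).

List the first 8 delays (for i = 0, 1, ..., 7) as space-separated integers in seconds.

Answer: 2 4 7 7 7 7 7 7

Derivation:
Computing each delay:
  i=0: min(2*2^0, 7) = 2
  i=1: min(2*2^1, 7) = 4
  i=2: min(2*2^2, 7) = 7
  i=3: min(2*2^3, 7) = 7
  i=4: min(2*2^4, 7) = 7
  i=5: min(2*2^5, 7) = 7
  i=6: min(2*2^6, 7) = 7
  i=7: min(2*2^7, 7) = 7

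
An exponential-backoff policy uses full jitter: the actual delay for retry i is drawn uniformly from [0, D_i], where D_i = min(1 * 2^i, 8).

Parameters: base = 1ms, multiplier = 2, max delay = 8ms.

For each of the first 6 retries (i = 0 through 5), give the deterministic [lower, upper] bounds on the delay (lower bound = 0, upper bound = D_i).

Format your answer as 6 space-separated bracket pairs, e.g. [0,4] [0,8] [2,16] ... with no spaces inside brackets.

Answer: [0,1] [0,2] [0,4] [0,8] [0,8] [0,8]

Derivation:
Computing bounds per retry:
  i=0: D_i=min(1*2^0,8)=1, bounds=[0,1]
  i=1: D_i=min(1*2^1,8)=2, bounds=[0,2]
  i=2: D_i=min(1*2^2,8)=4, bounds=[0,4]
  i=3: D_i=min(1*2^3,8)=8, bounds=[0,8]
  i=4: D_i=min(1*2^4,8)=8, bounds=[0,8]
  i=5: D_i=min(1*2^5,8)=8, bounds=[0,8]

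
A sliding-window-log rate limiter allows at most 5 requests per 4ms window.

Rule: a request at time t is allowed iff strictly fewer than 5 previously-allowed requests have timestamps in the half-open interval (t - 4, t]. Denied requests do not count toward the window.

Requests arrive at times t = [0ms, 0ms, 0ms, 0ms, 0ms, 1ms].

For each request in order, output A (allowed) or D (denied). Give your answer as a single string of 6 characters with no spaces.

Answer: AAAAAD

Derivation:
Tracking allowed requests in the window:
  req#1 t=0ms: ALLOW
  req#2 t=0ms: ALLOW
  req#3 t=0ms: ALLOW
  req#4 t=0ms: ALLOW
  req#5 t=0ms: ALLOW
  req#6 t=1ms: DENY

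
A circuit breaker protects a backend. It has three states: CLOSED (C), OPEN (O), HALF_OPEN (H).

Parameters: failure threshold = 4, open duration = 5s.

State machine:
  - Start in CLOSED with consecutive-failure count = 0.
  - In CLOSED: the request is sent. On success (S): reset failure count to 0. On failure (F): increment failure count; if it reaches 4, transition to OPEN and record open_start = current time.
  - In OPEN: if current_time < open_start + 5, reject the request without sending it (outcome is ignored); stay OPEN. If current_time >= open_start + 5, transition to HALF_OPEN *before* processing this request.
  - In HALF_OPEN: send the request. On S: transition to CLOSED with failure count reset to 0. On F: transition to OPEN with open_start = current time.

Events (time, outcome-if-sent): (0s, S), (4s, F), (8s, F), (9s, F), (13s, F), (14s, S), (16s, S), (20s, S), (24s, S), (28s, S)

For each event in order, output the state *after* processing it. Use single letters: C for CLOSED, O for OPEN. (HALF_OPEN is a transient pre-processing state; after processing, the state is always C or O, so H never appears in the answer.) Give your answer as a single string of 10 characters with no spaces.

Answer: CCCCOOOCCC

Derivation:
State after each event:
  event#1 t=0s outcome=S: state=CLOSED
  event#2 t=4s outcome=F: state=CLOSED
  event#3 t=8s outcome=F: state=CLOSED
  event#4 t=9s outcome=F: state=CLOSED
  event#5 t=13s outcome=F: state=OPEN
  event#6 t=14s outcome=S: state=OPEN
  event#7 t=16s outcome=S: state=OPEN
  event#8 t=20s outcome=S: state=CLOSED
  event#9 t=24s outcome=S: state=CLOSED
  event#10 t=28s outcome=S: state=CLOSED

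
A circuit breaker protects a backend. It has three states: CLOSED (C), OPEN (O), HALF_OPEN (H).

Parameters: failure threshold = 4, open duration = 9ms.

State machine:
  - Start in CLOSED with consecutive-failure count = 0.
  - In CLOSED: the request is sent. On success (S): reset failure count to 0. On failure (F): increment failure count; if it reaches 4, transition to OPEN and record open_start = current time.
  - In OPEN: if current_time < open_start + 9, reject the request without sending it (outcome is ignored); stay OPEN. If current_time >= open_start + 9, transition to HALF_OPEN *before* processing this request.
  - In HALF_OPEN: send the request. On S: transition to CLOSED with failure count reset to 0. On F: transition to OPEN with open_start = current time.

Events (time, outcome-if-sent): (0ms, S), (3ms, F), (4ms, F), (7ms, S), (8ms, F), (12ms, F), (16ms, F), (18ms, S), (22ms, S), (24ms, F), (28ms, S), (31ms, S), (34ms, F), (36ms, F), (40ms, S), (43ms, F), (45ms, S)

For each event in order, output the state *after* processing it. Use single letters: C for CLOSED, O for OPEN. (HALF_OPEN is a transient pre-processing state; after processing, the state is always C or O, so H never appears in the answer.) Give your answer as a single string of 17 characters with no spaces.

Answer: CCCCCCCCCCCCCCCCC

Derivation:
State after each event:
  event#1 t=0ms outcome=S: state=CLOSED
  event#2 t=3ms outcome=F: state=CLOSED
  event#3 t=4ms outcome=F: state=CLOSED
  event#4 t=7ms outcome=S: state=CLOSED
  event#5 t=8ms outcome=F: state=CLOSED
  event#6 t=12ms outcome=F: state=CLOSED
  event#7 t=16ms outcome=F: state=CLOSED
  event#8 t=18ms outcome=S: state=CLOSED
  event#9 t=22ms outcome=S: state=CLOSED
  event#10 t=24ms outcome=F: state=CLOSED
  event#11 t=28ms outcome=S: state=CLOSED
  event#12 t=31ms outcome=S: state=CLOSED
  event#13 t=34ms outcome=F: state=CLOSED
  event#14 t=36ms outcome=F: state=CLOSED
  event#15 t=40ms outcome=S: state=CLOSED
  event#16 t=43ms outcome=F: state=CLOSED
  event#17 t=45ms outcome=S: state=CLOSED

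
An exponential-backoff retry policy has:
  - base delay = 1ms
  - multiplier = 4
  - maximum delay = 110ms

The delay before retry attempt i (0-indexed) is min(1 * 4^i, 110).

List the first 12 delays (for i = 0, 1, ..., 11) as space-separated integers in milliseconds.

Answer: 1 4 16 64 110 110 110 110 110 110 110 110

Derivation:
Computing each delay:
  i=0: min(1*4^0, 110) = 1
  i=1: min(1*4^1, 110) = 4
  i=2: min(1*4^2, 110) = 16
  i=3: min(1*4^3, 110) = 64
  i=4: min(1*4^4, 110) = 110
  i=5: min(1*4^5, 110) = 110
  i=6: min(1*4^6, 110) = 110
  i=7: min(1*4^7, 110) = 110
  i=8: min(1*4^8, 110) = 110
  i=9: min(1*4^9, 110) = 110
  i=10: min(1*4^10, 110) = 110
  i=11: min(1*4^11, 110) = 110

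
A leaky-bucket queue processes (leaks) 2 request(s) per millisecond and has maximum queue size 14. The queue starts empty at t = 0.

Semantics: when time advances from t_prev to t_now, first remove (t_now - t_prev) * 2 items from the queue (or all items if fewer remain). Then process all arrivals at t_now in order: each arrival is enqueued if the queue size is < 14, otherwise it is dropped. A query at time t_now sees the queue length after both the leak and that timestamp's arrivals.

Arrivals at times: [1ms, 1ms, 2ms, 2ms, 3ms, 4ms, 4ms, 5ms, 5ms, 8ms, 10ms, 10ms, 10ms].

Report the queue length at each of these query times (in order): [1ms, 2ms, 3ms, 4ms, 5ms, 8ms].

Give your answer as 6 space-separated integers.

Answer: 2 2 1 2 2 1

Derivation:
Queue lengths at query times:
  query t=1ms: backlog = 2
  query t=2ms: backlog = 2
  query t=3ms: backlog = 1
  query t=4ms: backlog = 2
  query t=5ms: backlog = 2
  query t=8ms: backlog = 1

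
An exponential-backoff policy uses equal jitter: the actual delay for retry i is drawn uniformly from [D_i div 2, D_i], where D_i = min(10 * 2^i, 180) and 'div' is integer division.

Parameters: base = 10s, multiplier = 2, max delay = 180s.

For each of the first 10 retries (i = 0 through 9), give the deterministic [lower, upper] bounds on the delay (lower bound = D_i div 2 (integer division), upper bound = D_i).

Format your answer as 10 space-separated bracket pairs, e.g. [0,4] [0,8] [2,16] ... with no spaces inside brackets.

Answer: [5,10] [10,20] [20,40] [40,80] [80,160] [90,180] [90,180] [90,180] [90,180] [90,180]

Derivation:
Computing bounds per retry:
  i=0: D_i=min(10*2^0,180)=10, bounds=[5,10]
  i=1: D_i=min(10*2^1,180)=20, bounds=[10,20]
  i=2: D_i=min(10*2^2,180)=40, bounds=[20,40]
  i=3: D_i=min(10*2^3,180)=80, bounds=[40,80]
  i=4: D_i=min(10*2^4,180)=160, bounds=[80,160]
  i=5: D_i=min(10*2^5,180)=180, bounds=[90,180]
  i=6: D_i=min(10*2^6,180)=180, bounds=[90,180]
  i=7: D_i=min(10*2^7,180)=180, bounds=[90,180]
  i=8: D_i=min(10*2^8,180)=180, bounds=[90,180]
  i=9: D_i=min(10*2^9,180)=180, bounds=[90,180]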